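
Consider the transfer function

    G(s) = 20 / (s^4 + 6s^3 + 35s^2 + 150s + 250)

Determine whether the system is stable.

marginally stable

The denominator s^4 + 6s^3 + 35s^2 + 150s + 250 factors as (s^2 + 25)(s^2 + 6s + 10), giving poles at s = ±5j, -3 ± j.
Since the simple pole(s) at s = 5j, -5j lie on the jω-axis with none in the right half-plane, the system is marginally stable.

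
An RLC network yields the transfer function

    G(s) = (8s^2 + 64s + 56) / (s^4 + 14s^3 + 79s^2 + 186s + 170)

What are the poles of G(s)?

s = -2 + j, -2 - j, -5 + 3j, -5 - 3j

The poles are the roots of the denominator s^4 + 14s^3 + 79s^2 + 186s + 170 = 0.
No real roots exist; factor into two real quadratics: (s^2 + 4s + 5)(s^2 + 10s + 34) = 0.
Each quadratic gives a conjugate pair via the quadratic formula.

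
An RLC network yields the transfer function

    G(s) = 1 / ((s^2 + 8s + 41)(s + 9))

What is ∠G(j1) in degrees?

At s = j1: numerator = 1, denominator = 352 + j112.
∠G = ∠num − ∠den = 0° − (17.650°) = -17.65°.

∠G(j1) ≈ -17.65°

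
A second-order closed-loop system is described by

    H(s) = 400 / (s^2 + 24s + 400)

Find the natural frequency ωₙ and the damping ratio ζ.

Compare the denominator to the standard form s^2 + 2ζωₙs + ωₙ².
ωₙ² = 400, so ωₙ = 20 rad/s.
2ζωₙ = 24, so ζ = 24/(2·20) = 0.6.

ωₙ = 20 rad/s, ζ = 0.6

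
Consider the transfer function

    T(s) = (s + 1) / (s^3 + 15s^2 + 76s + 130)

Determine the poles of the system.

s = -5 + j, -5 - j, -5

The poles are the roots of the denominator s^3 + 15s^2 + 76s + 130 = 0.
Trying s = -5: the polynomial evaluates to 0, so (s + 5) is a factor.
Dividing out leaves s^2 + 10s + 26 = 0.
The quadratic formula then gives s = -5 ± 1j.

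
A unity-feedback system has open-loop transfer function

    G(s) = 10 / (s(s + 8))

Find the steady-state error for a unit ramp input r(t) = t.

e_ss = 0.8000

G(s) has one pole at the origin.
This is a Type 1 system. Kv = lim_{s→0} s·G(s) = 10/8 = 5/4.
e_ss = 1/Kv = 1/(5/4) = 4/5 ≈ 0.8000.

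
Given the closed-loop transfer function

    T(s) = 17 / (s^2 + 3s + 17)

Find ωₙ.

Compare the denominator to the standard form s^2 + 2ζωₙs + ωₙ².
ωₙ² = 17, so ωₙ = √17 ≈ 4.123 rad/s.

ωₙ ≈ 4.123 rad/s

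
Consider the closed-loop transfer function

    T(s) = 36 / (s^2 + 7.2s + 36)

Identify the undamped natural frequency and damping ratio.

Compare the denominator to the standard form s^2 + 2ζωₙs + ωₙ².
ωₙ² = 36, so ωₙ = 6 rad/s.
2ζωₙ = 7.2, so ζ = 7.2/(2·6) = 0.6.

ωₙ = 6 rad/s, ζ = 0.6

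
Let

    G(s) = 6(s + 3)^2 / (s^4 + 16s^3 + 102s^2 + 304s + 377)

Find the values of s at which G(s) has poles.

The poles are the roots of the denominator s^4 + 16s^3 + 102s^2 + 304s + 377 = 0.
No real roots exist; factor into two real quadratics: (s^2 + 10s + 29)(s^2 + 6s + 13) = 0.
Each quadratic gives a conjugate pair via the quadratic formula.

s = -5 + 2j, -5 - 2j, -3 + 2j, -3 - 2j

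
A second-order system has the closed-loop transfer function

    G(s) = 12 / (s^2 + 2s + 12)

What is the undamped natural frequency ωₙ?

ωₙ ≈ 3.464 rad/s

Compare the denominator to the standard form s^2 + 2ζωₙs + ωₙ².
ωₙ² = 12, so ωₙ = √12 ≈ 3.464 rad/s.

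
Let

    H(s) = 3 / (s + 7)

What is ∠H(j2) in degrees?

∠H(j2) ≈ -15.95°

At s = j2: numerator = 3, denominator = 7 + j2.
∠H = ∠num − ∠den = 0° − (15.945°) = -15.95°.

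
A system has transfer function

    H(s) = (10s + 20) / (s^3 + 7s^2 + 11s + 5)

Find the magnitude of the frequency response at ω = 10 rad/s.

Substitute s = j10: numerator = 20 + j100, denominator = -695 - j890.
|H(j10)| = |20 + j100| / |-695 - j890| = 101.98 / 1129.2 ≈ 0.09031.

|H(j10)| ≈ 0.09031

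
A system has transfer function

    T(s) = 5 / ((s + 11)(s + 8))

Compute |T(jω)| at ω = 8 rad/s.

|T(j8)| ≈ 0.03249

Substitute s = j8: numerator = 5, denominator = 24 + j152.
|T(j8)| = |5| / |24 + j152| = 5 / 153.88 ≈ 0.03249.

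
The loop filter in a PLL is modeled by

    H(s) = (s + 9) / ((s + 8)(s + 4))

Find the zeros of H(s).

Set the numerator to zero: s + 9 = 0.
So s = -9.

s = -9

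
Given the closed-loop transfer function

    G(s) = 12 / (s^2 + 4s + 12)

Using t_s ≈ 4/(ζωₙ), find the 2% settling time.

Comparing s^2 + 4s + 12 to s^2 + 2ζωₙs + ωₙ²: ωₙ = √12 ≈ 3.464 rad/s and ζ = 4/(2·√12) ≈ 0.5774.
ζωₙ = 4/2 = 2, so t_s ≈ 4/(ζωₙ) = 4/2 = 2 s.

t_s ≈ 2 s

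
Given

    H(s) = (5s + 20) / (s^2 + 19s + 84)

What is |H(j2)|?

|H(j2)| ≈ 0.2525

Substitute s = j2: numerator = 20 + j10, denominator = 80 + j38.
|H(j2)| = |20 + j10| / |80 + j38| = 22.361 / 88.566 ≈ 0.2525.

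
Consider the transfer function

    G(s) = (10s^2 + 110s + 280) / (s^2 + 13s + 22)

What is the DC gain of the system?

Set s = 0: G(0) = (280) / (22) = 140/11.

G(0) = 140/11 ≈ 12.73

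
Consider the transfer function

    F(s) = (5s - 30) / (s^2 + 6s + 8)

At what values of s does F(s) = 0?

Set the numerator to zero: 5s - 30 = 0, i.e. 5·(s - 6) = 0.
So s = 6.

s = 6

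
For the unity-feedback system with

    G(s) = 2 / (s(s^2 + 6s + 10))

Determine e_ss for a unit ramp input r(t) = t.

e_ss = 5

G(s) has one pole at the origin.
This is a Type 1 system. Kv = lim_{s→0} s·G(s) = 2/10 = 1/5.
e_ss = 1/Kv = 1/(1/5) = 5.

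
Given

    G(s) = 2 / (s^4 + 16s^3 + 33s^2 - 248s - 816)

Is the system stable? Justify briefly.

The denominator s^4 + 16s^3 + 33s^2 - 248s - 816 factors as (s + 12)(s^2 + 8s + 17)(s - 4), giving poles at s = -12, -4 + j, -4 - j, 4.
Since the pole(s) at s = 4 lie in the right half-plane, the system is unstable.

unstable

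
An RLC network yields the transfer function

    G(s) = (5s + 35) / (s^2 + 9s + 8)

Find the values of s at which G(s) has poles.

s = -1, -8

The poles are the roots of the denominator s^2 + 9s + 8 = 0.
Factoring: (s + 1)(s + 8) = 0, so s = -1 and s = -8.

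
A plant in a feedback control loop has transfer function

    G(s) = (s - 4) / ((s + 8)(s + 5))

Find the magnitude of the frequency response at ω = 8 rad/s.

|G(j8)| ≈ 0.08380

Substitute s = j8: numerator = -4 + j8, denominator = -24 + j104.
|G(j8)| = |-4 + j8| / |-24 + j104| = 8.9443 / 106.73 ≈ 0.08380.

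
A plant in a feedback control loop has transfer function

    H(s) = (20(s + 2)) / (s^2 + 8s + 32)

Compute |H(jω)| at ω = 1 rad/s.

Substitute s = j1: numerator = 40 + j20, denominator = 31 + j8.
|H(j1)| = |40 + j20| / |31 + j8| = 44.721 / 32.016 ≈ 1.397.

|H(j1)| ≈ 1.397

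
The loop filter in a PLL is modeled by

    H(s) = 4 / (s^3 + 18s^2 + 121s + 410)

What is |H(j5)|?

Substitute s = j5: numerator = 4, denominator = -40 + j480.
|H(j5)| = |4| / |-40 + j480| = 4 / 481.66 ≈ 0.008305.

|H(j5)| ≈ 0.008305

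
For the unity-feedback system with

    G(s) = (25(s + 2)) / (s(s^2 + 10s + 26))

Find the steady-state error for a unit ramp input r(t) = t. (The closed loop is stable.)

e_ss = 0.5200

G(s) has one pole at the origin.
This is a Type 1 system. Kv = lim_{s→0} s·G(s) = 50/26 = 25/13.
e_ss = 1/Kv = 1/(25/13) = 13/25 ≈ 0.5200.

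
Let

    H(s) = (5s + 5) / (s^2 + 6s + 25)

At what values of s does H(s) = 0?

Set the numerator to zero: 5s + 5 = 0, i.e. 5·(s + 1) = 0.
So s = -1.

s = -1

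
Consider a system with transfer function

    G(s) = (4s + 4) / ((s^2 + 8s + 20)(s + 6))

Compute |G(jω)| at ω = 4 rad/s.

Substitute s = j4: numerator = 4 + j16, denominator = -104 + j208.
|G(j4)| = |4 + j16| / |-104 + j208| = 16.492 / 232.55 ≈ 0.07092.

|G(j4)| ≈ 0.07092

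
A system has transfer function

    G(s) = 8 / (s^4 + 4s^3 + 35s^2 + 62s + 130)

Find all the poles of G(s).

The poles are the roots of the denominator s^4 + 4s^3 + 35s^2 + 62s + 130 = 0.
No real roots exist; factor into two real quadratics: (s^2 + 2s + 26)(s^2 + 2s + 5) = 0.
Each quadratic gives a conjugate pair via the quadratic formula.

s = -1 ± 5j, -1 ± 2j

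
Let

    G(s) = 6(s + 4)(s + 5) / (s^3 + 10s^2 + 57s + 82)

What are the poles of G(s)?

The poles are the roots of the denominator s^3 + 10s^2 + 57s + 82 = 0.
Trying s = -2: the polynomial evaluates to 0, so (s + 2) is a factor.
Dividing out leaves s^2 + 8s + 41 = 0.
The quadratic formula then gives s = -4 ± 5j.

s = -4 + 5j, -4 - 5j, -2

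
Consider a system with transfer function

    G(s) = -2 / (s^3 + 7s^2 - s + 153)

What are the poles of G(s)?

The poles are the roots of the denominator s^3 + 7s^2 - s + 153 = 0.
Trying s = -9: the polynomial evaluates to 0, so (s + 9) is a factor.
Dividing out leaves s^2 - 2s + 17 = 0.
The quadratic formula then gives s = 1 ± 4j.

s = 1 + 4j, 1 - 4j, -9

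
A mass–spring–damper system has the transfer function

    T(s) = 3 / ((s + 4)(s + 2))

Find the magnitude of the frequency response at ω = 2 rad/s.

|T(j2)| ≈ 0.2372

Substitute s = j2: numerator = 3, denominator = 4 + j12.
|T(j2)| = |3| / |4 + j12| = 3 / 12.649 ≈ 0.2372.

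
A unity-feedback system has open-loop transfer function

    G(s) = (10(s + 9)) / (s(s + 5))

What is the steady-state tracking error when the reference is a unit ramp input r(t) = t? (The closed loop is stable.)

e_ss = 0.05556

G(s) has one pole at the origin.
This is a Type 1 system. Kv = lim_{s→0} s·G(s) = 90/5 = 18.
e_ss = 1/Kv = 1/(18) = 1/18 ≈ 0.05556.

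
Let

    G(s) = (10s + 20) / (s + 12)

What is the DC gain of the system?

Set s = 0: G(0) = (20) / (12) = 5/3.

G(0) = 5/3 ≈ 1.667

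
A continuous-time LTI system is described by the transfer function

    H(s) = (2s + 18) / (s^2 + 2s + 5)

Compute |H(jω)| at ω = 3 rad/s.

Substitute s = j3: numerator = 18 + j6, denominator = -4 + j6.
|H(j3)| = |18 + j6| / |-4 + j6| = 18.974 / 7.2111 ≈ 2.631.

|H(j3)| ≈ 2.631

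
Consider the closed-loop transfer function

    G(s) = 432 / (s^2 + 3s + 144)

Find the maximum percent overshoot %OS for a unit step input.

Comparing s^2 + 3s + 144 to s^2 + 2ζωₙs + ωₙ²: ωₙ = 12 rad/s and ζ = 3/(2·12) = 0.125.
%OS = 100·exp(−πζ/√(1−ζ²)) = 100·exp(−π·0.125/√(1−0.125²)) ≈ 67.3%.

%OS ≈ 67.3%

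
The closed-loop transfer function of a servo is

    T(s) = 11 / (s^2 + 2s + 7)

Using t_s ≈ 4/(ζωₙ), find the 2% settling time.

Comparing s^2 + 2s + 7 to s^2 + 2ζωₙs + ωₙ²: ωₙ = √7 ≈ 2.646 rad/s and ζ = 2/(2·√7) ≈ 0.3780.
ζωₙ = 2/2 = 1, so t_s ≈ 4/(ζωₙ) = 4/1 = 4 s.

t_s ≈ 4 s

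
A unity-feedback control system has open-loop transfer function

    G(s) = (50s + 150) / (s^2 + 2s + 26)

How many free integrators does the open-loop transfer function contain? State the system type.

Type 0

The denominator has no factor of s at the origin — no free integrator — so this is a Type 0 system.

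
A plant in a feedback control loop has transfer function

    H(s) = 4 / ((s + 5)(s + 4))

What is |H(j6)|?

Substitute s = j6: numerator = 4, denominator = -16 + j54.
|H(j6)| = |4| / |-16 + j54| = 4 / 56.321 ≈ 0.07102.

|H(j6)| ≈ 0.07102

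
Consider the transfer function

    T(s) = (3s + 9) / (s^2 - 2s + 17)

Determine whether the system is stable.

The denominator s^2 - 2s + 17 factors as (s^2 - 2s + 17), giving poles at s = 1 + 4j, 1 - 4j.
Since the pole(s) at s = 1 + 4j, 1 - 4j lie in the right half-plane, the system is unstable.

unstable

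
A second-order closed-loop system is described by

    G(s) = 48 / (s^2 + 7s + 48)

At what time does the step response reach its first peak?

t_p ≈ 0.5254 s

Comparing s^2 + 7s + 48 to s^2 + 2ζωₙs + ωₙ²: ωₙ = √48 ≈ 6.928 rad/s and ζ = 7/(2·√48) ≈ 0.5052.
ζωₙ = 7/2 = 3.5, so ω_d = ωₙ√(1−ζ²) = √(ωₙ² − (ζωₙ)²) = √(48 − 3.5²) = √35.75 ≈ 5.979 rad/s.
t_p = π/ω_d = π/5.979 ≈ 0.5254 s.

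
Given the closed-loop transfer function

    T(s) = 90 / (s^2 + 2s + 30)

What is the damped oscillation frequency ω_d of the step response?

ω_d ≈ 5.385 rad/s

Comparing s^2 + 2s + 30 to s^2 + 2ζωₙs + ωₙ²: ωₙ = √30 ≈ 5.477 rad/s and ζ = 2/(2·√30) ≈ 0.1826.
ζωₙ = 2/2 = 1, so ω_d = ωₙ√(1−ζ²) = √(ωₙ² − (ζωₙ)²) = √(30 − 1²) = √29 ≈ 5.385 rad/s.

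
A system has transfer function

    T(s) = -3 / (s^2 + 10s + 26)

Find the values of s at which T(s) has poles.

s = -5 ± j

The poles are the roots of the denominator s^2 + 10s + 26 = 0.
Using the quadratic formula: s = (-10 ± √(-4))/2 = -5 ± 1j.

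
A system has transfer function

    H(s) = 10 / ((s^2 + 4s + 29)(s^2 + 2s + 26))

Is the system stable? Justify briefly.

The poles can be read from the denominator factors: s = -2 + 5j, -2 - 5j, -1 + 5j, -1 - 5j.
Since all poles lie strictly in the left half-plane, the system is stable.

stable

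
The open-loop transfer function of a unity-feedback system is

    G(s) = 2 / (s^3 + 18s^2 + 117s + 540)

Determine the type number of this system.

Type 0

The denominator has no factor of s at the origin — no free integrator — so this is a Type 0 system.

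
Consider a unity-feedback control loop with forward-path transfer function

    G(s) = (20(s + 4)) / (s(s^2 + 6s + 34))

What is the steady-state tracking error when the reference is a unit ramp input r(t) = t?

e_ss = 0.4250

G(s) has one pole at the origin.
This is a Type 1 system. Kv = lim_{s→0} s·G(s) = 80/34 = 40/17.
e_ss = 1/Kv = 1/(40/17) = 17/40 ≈ 0.4250.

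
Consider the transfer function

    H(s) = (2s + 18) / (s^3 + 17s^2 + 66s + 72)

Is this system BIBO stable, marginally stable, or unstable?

stable

The denominator s^3 + 17s^2 + 66s + 72 factors as (s + 2)(s + 12)(s + 3), giving poles at s = -2, -12, -3.
Since all poles lie strictly in the left half-plane, the system is stable.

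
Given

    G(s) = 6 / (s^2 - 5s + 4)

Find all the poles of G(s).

The poles are the roots of the denominator s^2 - 5s + 4 = 0.
Factoring: (s - 4)(s - 1) = 0, so s = 4 and s = 1.

s = 4, 1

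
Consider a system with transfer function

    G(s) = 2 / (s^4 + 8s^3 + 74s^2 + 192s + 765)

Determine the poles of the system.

The poles are the roots of the denominator s^4 + 8s^3 + 74s^2 + 192s + 765 = 0.
No real roots exist; factor into two real quadratics: (s^2 + 6s + 45)(s^2 + 2s + 17) = 0.
Each quadratic gives a conjugate pair via the quadratic formula.

s = -3 ± 6j, -1 ± 4j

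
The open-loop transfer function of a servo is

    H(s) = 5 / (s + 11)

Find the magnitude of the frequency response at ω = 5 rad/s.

Substitute s = j5: numerator = 5, denominator = 11 + j5.
|H(j5)| = |5| / |11 + j5| = 5 / 12.083 ≈ 0.4138.

|H(j5)| ≈ 0.4138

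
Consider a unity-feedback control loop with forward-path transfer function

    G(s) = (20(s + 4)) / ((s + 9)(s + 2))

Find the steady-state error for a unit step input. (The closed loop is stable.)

e_ss = 0.1837

G(s) has no poles at the origin.
This is a Type 0 system. Kp = lim_{s→0} G(s) = 80/18 = 40/9.
e_ss = 1/(1 + Kp) = 1/(1 + 40/9) = 9/49 ≈ 0.1837.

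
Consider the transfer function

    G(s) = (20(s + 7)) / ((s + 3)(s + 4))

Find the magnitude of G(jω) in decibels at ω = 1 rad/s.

Substitute s = j1: numerator = 140 + j20, denominator = 11 + j7.
|G(j1)| = |140 + j20| / |11 + j7| = 141.42 / 13.038 ≈ 10.85.
In decibels: 20·log₁₀(10.85) ≈ 20.7 dB.

|G(j1)|_dB ≈ 20.7 dB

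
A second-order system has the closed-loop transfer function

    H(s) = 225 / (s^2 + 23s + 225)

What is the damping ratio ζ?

ζ ≈ 0.7667

Compare the denominator to the standard form s^2 + 2ζωₙs + ωₙ².
ωₙ² = 225, so ωₙ = 15 rad/s.
2ζωₙ = 23, so ζ = 23/(2·15) ≈ 0.7667.
With ζ = 0.7667 the response is underdamped.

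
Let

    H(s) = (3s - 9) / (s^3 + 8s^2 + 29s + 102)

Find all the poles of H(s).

s = -1 ± 4j, -6

The poles are the roots of the denominator s^3 + 8s^2 + 29s + 102 = 0.
Trying s = -6: the polynomial evaluates to 0, so (s + 6) is a factor.
Dividing out leaves s^2 + 2s + 17 = 0.
The quadratic formula then gives s = -1 ± 4j.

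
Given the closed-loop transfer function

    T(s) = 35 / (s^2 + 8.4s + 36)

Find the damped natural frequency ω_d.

Comparing s^2 + 8.4s + 36 to s^2 + 2ζωₙs + ωₙ²: ωₙ = 6 rad/s and ζ = 8.4/(2·6) = 0.7.
ζωₙ = 8.4/2 = 4.2, so ω_d = ωₙ√(1−ζ²) = √(ωₙ² − (ζωₙ)²) = √(36 − 4.2²) = √18.36 ≈ 4.285 rad/s.

ω_d ≈ 4.285 rad/s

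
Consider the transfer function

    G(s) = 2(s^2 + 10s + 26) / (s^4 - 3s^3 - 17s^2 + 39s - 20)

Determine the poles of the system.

s = 1, 1, -4, 5

The poles are the roots of the denominator s^4 - 3s^3 - 17s^2 + 39s - 20 = 0.
Trying s = 1: the polynomial evaluates to 0, so (s - 1) is a factor.
Dividing out leaves s^3 - 2s^2 - 19s + 20 = 0.
This factors further as (s - 1)(s + 4)(s - 5) = 0.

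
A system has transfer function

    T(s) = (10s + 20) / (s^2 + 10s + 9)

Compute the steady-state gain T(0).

Set s = 0: T(0) = (20) / (9) = 20/9.

T(0) = 20/9 ≈ 2.222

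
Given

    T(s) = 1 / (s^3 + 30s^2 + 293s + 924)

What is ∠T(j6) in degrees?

∠T(j6) ≈ -95.78°

At s = j6: numerator = 1, denominator = -156 + j1542.
∠T = ∠num − ∠den = 0° − (95.777°) = -95.78°.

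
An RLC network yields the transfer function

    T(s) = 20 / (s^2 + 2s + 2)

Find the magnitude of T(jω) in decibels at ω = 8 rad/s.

|T(j8)|_dB ≈ -10.1 dB

Substitute s = j8: numerator = 20, denominator = -62 + j16.
|T(j8)| = |20| / |-62 + j16| = 20 / 64.031 ≈ 0.3123.
In decibels: 20·log₁₀(0.3123) ≈ -10.1 dB.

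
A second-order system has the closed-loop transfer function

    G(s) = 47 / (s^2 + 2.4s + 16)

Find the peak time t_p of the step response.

t_p ≈ 0.8233 s

Comparing s^2 + 2.4s + 16 to s^2 + 2ζωₙs + ωₙ²: ωₙ = 4 rad/s and ζ = 2.4/(2·4) = 0.3.
ζωₙ = 2.4/2 = 1.2, so ω_d = ωₙ√(1−ζ²) = √(ωₙ² − (ζωₙ)²) = √(16 − 1.2²) = √14.56 ≈ 3.816 rad/s.
t_p = π/ω_d = π/3.816 ≈ 0.8233 s.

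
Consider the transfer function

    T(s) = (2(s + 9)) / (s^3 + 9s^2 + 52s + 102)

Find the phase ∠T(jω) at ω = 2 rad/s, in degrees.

At s = j2: numerator = 18 + j4, denominator = 66 + j96.
∠T = ∠num − ∠den = 12.529° − (55.491°) = -42.96°.

∠T(j2) ≈ -42.96°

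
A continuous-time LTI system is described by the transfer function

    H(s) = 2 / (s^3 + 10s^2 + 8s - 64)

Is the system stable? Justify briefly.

The denominator s^3 + 10s^2 + 8s - 64 factors as (s - 2)(s + 4)(s + 8), giving poles at s = 2, -4, -8.
Since the pole(s) at s = 2 lie in the right half-plane, the system is unstable.

unstable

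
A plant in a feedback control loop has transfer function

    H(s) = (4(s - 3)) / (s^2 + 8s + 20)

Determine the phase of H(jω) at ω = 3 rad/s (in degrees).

∠H(j3) ≈ 69.62°

At s = j3: numerator = -12 + j12, denominator = 11 + j24.
∠H = ∠num − ∠den = 135° − (65.376°) = 69.62°.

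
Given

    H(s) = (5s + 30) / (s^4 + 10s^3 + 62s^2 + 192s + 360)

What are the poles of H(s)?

s = -2 + 4j, -2 - 4j, -3 + 3j, -3 - 3j

The poles are the roots of the denominator s^4 + 10s^3 + 62s^2 + 192s + 360 = 0.
No real roots exist; factor into two real quadratics: (s^2 + 4s + 20)(s^2 + 6s + 18) = 0.
Each quadratic gives a conjugate pair via the quadratic formula.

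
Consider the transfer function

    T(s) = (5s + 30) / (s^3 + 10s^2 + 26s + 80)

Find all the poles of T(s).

s = -1 ± 3j, -8

The poles are the roots of the denominator s^3 + 10s^2 + 26s + 80 = 0.
Trying s = -8: the polynomial evaluates to 0, so (s + 8) is a factor.
Dividing out leaves s^2 + 2s + 10 = 0.
The quadratic formula then gives s = -1 ± 3j.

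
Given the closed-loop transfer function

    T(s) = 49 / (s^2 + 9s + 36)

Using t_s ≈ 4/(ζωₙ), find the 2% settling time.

t_s ≈ 0.8889 s

Comparing s^2 + 9s + 36 to s^2 + 2ζωₙs + ωₙ²: ωₙ = 6 rad/s and ζ = 9/(2·6) = 0.75.
ζωₙ = 9/2 = 4.5, so t_s ≈ 4/(ζωₙ) = 4/4.5 ≈ 0.8889 s.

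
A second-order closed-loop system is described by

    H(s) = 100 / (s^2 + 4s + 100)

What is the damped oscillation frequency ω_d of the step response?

ω_d ≈ 9.798 rad/s

Comparing s^2 + 4s + 100 to s^2 + 2ζωₙs + ωₙ²: ωₙ = 10 rad/s and ζ = 4/(2·10) = 0.2.
ζωₙ = 4/2 = 2, so ω_d = ωₙ√(1−ζ²) = √(ωₙ² − (ζωₙ)²) = √(100 − 2²) = √96 ≈ 9.798 rad/s.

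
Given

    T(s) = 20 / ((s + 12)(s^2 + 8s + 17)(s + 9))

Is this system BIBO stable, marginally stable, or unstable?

stable

The poles can be read from the denominator factors: s = -12, -4 ± j, -9.
Since all poles lie strictly in the left half-plane, the system is stable.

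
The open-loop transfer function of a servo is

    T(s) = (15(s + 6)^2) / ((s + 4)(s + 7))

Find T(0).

T(0) = 135/7 ≈ 19.29

At s = 0 each factor (s + a) contributes a and each (s^2 + bs + c) contributes c.
T(0) = 15·(6) · (6) / ((4) · (7)) = 540/28 = 135/7.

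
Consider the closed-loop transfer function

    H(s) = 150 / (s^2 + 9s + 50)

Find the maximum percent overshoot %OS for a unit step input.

%OS ≈ 7.49%

Comparing s^2 + 9s + 50 to s^2 + 2ζωₙs + ωₙ²: ωₙ = √50 ≈ 7.071 rad/s and ζ = 9/(2·√50) ≈ 0.6364.
%OS = 100·exp(−πζ/√(1−ζ²)) = 100·exp(−π·0.6364/√(1−0.6364²)) ≈ 7.49%.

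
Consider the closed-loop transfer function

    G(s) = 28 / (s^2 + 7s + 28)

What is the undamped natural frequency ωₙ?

ωₙ ≈ 5.292 rad/s

Compare the denominator to the standard form s^2 + 2ζωₙs + ωₙ².
ωₙ² = 28, so ωₙ = √28 ≈ 5.292 rad/s.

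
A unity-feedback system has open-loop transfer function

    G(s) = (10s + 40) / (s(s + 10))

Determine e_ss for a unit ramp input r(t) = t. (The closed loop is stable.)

e_ss = 0.2500

G(s) has one pole at the origin.
This is a Type 1 system. Kv = lim_{s→0} s·G(s) = 40/10 = 4.
e_ss = 1/Kv = 1/(4) = 1/4 ≈ 0.2500.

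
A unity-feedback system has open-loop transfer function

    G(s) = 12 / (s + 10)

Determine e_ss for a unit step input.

G(s) has no poles at the origin.
This is a Type 0 system. Kp = lim_{s→0} G(s) = 12/10 = 6/5.
e_ss = 1/(1 + Kp) = 1/(1 + 6/5) = 5/11 ≈ 0.4545.

e_ss = 0.4545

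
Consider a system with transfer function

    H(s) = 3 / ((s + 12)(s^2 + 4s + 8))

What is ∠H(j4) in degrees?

∠H(j4) ≈ -135°

At s = j4: numerator = 3, denominator = -160 + j160.
∠H = ∠num − ∠den = 0° − (135°) = -135°.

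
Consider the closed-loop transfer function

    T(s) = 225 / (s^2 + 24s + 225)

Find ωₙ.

ωₙ = 15 rad/s

Compare the denominator to the standard form s^2 + 2ζωₙs + ωₙ².
ωₙ² = 225, so ωₙ = 15 rad/s.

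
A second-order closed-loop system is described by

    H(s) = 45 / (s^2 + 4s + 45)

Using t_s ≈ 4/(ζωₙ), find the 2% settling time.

Comparing s^2 + 4s + 45 to s^2 + 2ζωₙs + ωₙ²: ωₙ = √45 ≈ 6.708 rad/s and ζ = 4/(2·√45) ≈ 0.2981.
ζωₙ = 4/2 = 2, so t_s ≈ 4/(ζωₙ) = 4/2 = 2 s.

t_s ≈ 2 s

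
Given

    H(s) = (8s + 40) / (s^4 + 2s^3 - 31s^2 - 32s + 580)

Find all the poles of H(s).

The poles are the roots of the denominator s^4 + 2s^3 - 31s^2 - 32s + 580 = 0.
No real roots exist; factor into two real quadratics: (s^2 - 8s + 20)(s^2 + 10s + 29) = 0.
Each quadratic gives a conjugate pair via the quadratic formula.

s = 4 ± 2j, -5 ± 2j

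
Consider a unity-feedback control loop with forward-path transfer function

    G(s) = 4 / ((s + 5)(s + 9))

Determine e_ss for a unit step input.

e_ss = 0.9184

G(s) has no poles at the origin.
This is a Type 0 system. Kp = lim_{s→0} G(s) = 4/45.
e_ss = 1/(1 + Kp) = 1/(1 + 4/45) = 45/49 ≈ 0.9184.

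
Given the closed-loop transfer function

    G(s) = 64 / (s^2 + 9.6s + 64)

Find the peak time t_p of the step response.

t_p ≈ 0.4909 s

Comparing s^2 + 9.6s + 64 to s^2 + 2ζωₙs + ωₙ²: ωₙ = 8 rad/s and ζ = 9.6/(2·8) = 0.6.
ζωₙ = 9.6/2 = 4.8, so ω_d = ωₙ√(1−ζ²) = √(ωₙ² − (ζωₙ)²) = √(64 − 4.8²) = √40.96 = 6.400 rad/s.
t_p = π/ω_d = π/6.400 ≈ 0.4909 s.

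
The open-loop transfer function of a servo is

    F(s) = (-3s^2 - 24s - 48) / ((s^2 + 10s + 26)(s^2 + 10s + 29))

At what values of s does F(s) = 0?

Set the numerator to zero: -3s^2 - 24s - 48 = 0, i.e. -3·(s^2 + 8s + 16) = 0.
Factoring: (s + 4)^2 = 0.

s = -4, -4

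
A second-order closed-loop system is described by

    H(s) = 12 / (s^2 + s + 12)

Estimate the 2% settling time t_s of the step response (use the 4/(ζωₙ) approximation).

Comparing s^2 + s + 12 to s^2 + 2ζωₙs + ωₙ²: ωₙ = √12 ≈ 3.464 rad/s and ζ = 1/(2·√12) ≈ 0.1443.
ζωₙ = 1/2 = 0.5, so t_s ≈ 4/(ζωₙ) = 4/0.5 = 8 s.

t_s ≈ 8 s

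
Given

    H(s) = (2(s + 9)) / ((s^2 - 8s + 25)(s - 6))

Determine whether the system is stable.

unstable

The poles can be read from the denominator factors: s = 4 ± 3j, 6.
Since the pole(s) at s = 4 + 3j, 4 - 3j, 6 lie in the right half-plane, the system is unstable.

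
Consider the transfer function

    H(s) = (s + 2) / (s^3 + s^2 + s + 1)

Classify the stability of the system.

marginally stable

The denominator s^3 + s^2 + s + 1 factors as (s^2 + 1)(s + 1), giving poles at s = ±j, -1.
Since the simple pole(s) at s = j, -j lie on the jω-axis with none in the right half-plane, the system is marginally stable.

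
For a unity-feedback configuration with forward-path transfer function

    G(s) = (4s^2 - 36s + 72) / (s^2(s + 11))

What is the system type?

Type 2

The denominator has 2 factors of s at the origin (free integrators), so this is a Type 2 system.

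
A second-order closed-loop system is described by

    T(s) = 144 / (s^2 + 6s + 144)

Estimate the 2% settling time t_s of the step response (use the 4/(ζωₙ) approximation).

t_s ≈ 1.333 s

Comparing s^2 + 6s + 144 to s^2 + 2ζωₙs + ωₙ²: ωₙ = 12 rad/s and ζ = 6/(2·12) = 0.25.
ζωₙ = 6/2 = 3, so t_s ≈ 4/(ζωₙ) = 4/3 ≈ 1.333 s.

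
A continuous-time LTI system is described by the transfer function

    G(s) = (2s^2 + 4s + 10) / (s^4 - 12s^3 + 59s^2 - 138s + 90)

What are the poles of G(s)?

The poles are the roots of the denominator s^4 - 12s^3 + 59s^2 - 138s + 90 = 0.
Trying s = 5: the polynomial evaluates to 0, so (s - 5) is a factor.
Dividing out leaves s^3 - 7s^2 + 24s - 18 = 0.
This factors further as (s^2 - 6s + 18)(s - 1) = 0.

s = 3 + 3j, 3 - 3j, 5, 1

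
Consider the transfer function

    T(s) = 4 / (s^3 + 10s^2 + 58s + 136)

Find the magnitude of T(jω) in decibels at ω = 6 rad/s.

Substitute s = j6: numerator = 4, denominator = -224 + j132.
|T(j6)| = |4| / |-224 + j132| = 4 / 260 ≈ 0.01538.
In decibels: 20·log₁₀(0.01538) ≈ -36.3 dB.

|T(j6)|_dB ≈ -36.3 dB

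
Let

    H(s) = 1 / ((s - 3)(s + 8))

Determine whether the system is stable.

unstable

The poles can be read from the denominator factors: s = 3, -8.
Since the pole(s) at s = 3 lie in the right half-plane, the system is unstable.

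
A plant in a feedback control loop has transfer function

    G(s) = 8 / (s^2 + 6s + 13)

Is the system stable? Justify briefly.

The denominator s^2 + 6s + 13 factors as (s^2 + 6s + 13), giving poles at s = -3 + 2j, -3 - 2j.
Since all poles lie strictly in the left half-plane, the system is stable.

stable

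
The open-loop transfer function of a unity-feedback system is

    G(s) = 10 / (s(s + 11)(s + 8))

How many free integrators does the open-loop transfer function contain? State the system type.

Type 1

The denominator has 1 factor of s at the origin (free integrator), so this is a Type 1 system.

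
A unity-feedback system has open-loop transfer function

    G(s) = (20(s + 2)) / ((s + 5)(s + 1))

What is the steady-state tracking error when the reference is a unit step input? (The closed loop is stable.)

G(s) has no poles at the origin.
This is a Type 0 system. Kp = lim_{s→0} G(s) = 40/5 = 8.
e_ss = 1/(1 + Kp) = 1/(1 + 8) = 1/9 ≈ 0.1111.

e_ss = 0.1111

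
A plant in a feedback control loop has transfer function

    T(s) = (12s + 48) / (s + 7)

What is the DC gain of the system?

T(0) = 48/7 ≈ 6.857

Set s = 0: T(0) = (48) / (7) = 48/7.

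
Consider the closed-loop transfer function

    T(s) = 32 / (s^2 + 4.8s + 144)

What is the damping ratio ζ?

ζ = 0.2

Compare the denominator to the standard form s^2 + 2ζωₙs + ωₙ².
ωₙ² = 144, so ωₙ = 12 rad/s.
2ζωₙ = 4.8, so ζ = 4.8/(2·12) = 0.2.
With ζ = 0.2 the response is underdamped.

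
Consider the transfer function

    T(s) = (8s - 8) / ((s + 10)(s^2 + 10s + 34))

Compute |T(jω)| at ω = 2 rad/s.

Substitute s = j2: numerator = -8 + j16, denominator = 260 + j260.
|T(j2)| = |-8 + j16| / |260 + j260| = 17.889 / 367.70 ≈ 0.04865.

|T(j2)| ≈ 0.04865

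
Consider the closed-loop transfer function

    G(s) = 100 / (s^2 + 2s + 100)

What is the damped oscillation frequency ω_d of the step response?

ω_d ≈ 9.950 rad/s

Comparing s^2 + 2s + 100 to s^2 + 2ζωₙs + ωₙ²: ωₙ = 10 rad/s and ζ = 2/(2·10) = 0.1.
ζωₙ = 2/2 = 1, so ω_d = ωₙ√(1−ζ²) = √(ωₙ² − (ζωₙ)²) = √(100 − 1²) = √99 ≈ 9.950 rad/s.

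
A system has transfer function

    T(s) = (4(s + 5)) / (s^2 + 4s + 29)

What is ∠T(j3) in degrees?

∠T(j3) ≈ 0°

At s = j3: numerator = 20 + j12, denominator = 20 + j12.
∠T = ∠num − ∠den = 30.964° − (30.964°) = 0°.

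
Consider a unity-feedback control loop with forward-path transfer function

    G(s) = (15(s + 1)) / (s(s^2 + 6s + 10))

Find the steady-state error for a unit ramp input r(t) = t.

e_ss = 0.6667

G(s) has one pole at the origin.
This is a Type 1 system. Kv = lim_{s→0} s·G(s) = 15/10 = 3/2.
e_ss = 1/Kv = 1/(3/2) = 2/3 ≈ 0.6667.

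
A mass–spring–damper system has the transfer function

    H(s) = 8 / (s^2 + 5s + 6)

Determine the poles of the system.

The poles are the roots of the denominator s^2 + 5s + 6 = 0.
Factoring: (s + 2)(s + 3) = 0, so s = -2 and s = -3.

s = -2, -3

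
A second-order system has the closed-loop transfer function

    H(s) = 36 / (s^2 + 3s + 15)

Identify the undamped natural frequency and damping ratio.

Compare the denominator to the standard form s^2 + 2ζωₙs + ωₙ².
ωₙ² = 15, so ωₙ = √15 ≈ 3.873 rad/s.
2ζωₙ = 3, so ζ = 3/(2·√15) ≈ 0.3873.

ωₙ ≈ 3.873 rad/s, ζ ≈ 0.3873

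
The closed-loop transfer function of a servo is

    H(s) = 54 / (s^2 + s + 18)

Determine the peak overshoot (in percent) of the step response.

%OS ≈ 68.9%

Comparing s^2 + s + 18 to s^2 + 2ζωₙs + ωₙ²: ωₙ = √18 ≈ 4.243 rad/s and ζ = 1/(2·√18) ≈ 0.1179.
%OS = 100·exp(−πζ/√(1−ζ²)) = 100·exp(−π·0.1179/√(1−0.1179²)) ≈ 68.9%.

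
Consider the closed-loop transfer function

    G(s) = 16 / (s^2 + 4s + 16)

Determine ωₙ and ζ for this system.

Compare the denominator to the standard form s^2 + 2ζωₙs + ωₙ².
ωₙ² = 16, so ωₙ = 4 rad/s.
2ζωₙ = 4, so ζ = 4/(2·4) = 0.5.
With ζ = 0.5 the response is underdamped.

ωₙ = 4 rad/s, ζ = 0.5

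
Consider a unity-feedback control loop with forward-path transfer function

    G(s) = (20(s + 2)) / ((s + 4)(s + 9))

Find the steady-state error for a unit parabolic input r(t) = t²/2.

G(s) has no poles at the origin.
This is a Type 0 system; Ka = lim_{s→0} s^2·G(s) = 0, so the steady-state error for a parabola input is infinite.

e_ss = ∞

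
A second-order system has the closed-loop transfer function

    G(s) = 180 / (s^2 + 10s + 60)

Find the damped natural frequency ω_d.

Comparing s^2 + 10s + 60 to s^2 + 2ζωₙs + ωₙ²: ωₙ = √60 ≈ 7.746 rad/s and ζ = 10/(2·√60) ≈ 0.6455.
ζωₙ = 10/2 = 5, so ω_d = ωₙ√(1−ζ²) = √(ωₙ² − (ζωₙ)²) = √(60 − 5²) = √35 ≈ 5.916 rad/s.

ω_d ≈ 5.916 rad/s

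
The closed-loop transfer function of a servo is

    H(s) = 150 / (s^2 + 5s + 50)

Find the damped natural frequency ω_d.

ω_d ≈ 6.614 rad/s

Comparing s^2 + 5s + 50 to s^2 + 2ζωₙs + ωₙ²: ωₙ = √50 ≈ 7.071 rad/s and ζ = 5/(2·√50) ≈ 0.3536.
ζωₙ = 5/2 = 2.5, so ω_d = ωₙ√(1−ζ²) = √(ωₙ² − (ζωₙ)²) = √(50 − 2.5²) = √43.75 ≈ 6.614 rad/s.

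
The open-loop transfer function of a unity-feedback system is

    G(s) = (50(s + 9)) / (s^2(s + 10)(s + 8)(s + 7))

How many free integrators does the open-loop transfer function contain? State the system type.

The denominator has 2 factors of s at the origin (free integrators), so this is a Type 2 system.

Type 2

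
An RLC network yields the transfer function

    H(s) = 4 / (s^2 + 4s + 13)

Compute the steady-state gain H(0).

H(0) = 4/13 ≈ 0.3077

Set s = 0: H(0) = (4) / (13) = 4/13.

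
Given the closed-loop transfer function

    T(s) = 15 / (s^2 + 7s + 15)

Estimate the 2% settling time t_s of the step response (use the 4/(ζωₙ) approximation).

Comparing s^2 + 7s + 15 to s^2 + 2ζωₙs + ωₙ²: ωₙ = √15 ≈ 3.873 rad/s and ζ = 7/(2·√15) ≈ 0.9037.
ζωₙ = 7/2 = 3.5, so t_s ≈ 4/(ζωₙ) = 4/3.5 ≈ 1.143 s.

t_s ≈ 1.143 s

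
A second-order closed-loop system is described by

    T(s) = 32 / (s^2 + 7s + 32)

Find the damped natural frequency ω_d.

ω_d ≈ 4.444 rad/s

Comparing s^2 + 7s + 32 to s^2 + 2ζωₙs + ωₙ²: ωₙ = √32 ≈ 5.657 rad/s and ζ = 7/(2·√32) ≈ 0.6187.
ζωₙ = 7/2 = 3.5, so ω_d = ωₙ√(1−ζ²) = √(ωₙ² − (ζωₙ)²) = √(32 − 3.5²) = √19.75 ≈ 4.444 rad/s.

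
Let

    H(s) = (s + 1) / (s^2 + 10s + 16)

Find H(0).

Set s = 0: H(0) = (1) / (16) = 1/16.

H(0) = 1/16 ≈ 0.06250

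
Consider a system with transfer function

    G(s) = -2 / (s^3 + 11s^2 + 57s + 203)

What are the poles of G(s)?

s = -2 ± 5j, -7

The poles are the roots of the denominator s^3 + 11s^2 + 57s + 203 = 0.
Trying s = -7: the polynomial evaluates to 0, so (s + 7) is a factor.
Dividing out leaves s^2 + 4s + 29 = 0.
The quadratic formula then gives s = -2 ± 5j.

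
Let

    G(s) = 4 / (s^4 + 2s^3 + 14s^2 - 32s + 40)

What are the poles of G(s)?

The poles are the roots of the denominator s^4 + 2s^3 + 14s^2 - 32s + 40 = 0.
No real roots exist; factor into two real quadratics: (s^2 - 2s + 2)(s^2 + 4s + 20) = 0.
Each quadratic gives a conjugate pair via the quadratic formula.

s = 1 + j, 1 - j, -2 + 4j, -2 - 4j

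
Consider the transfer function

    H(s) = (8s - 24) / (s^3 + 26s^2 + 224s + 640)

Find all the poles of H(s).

The poles are the roots of the denominator s^3 + 26s^2 + 224s + 640 = 0.
Trying s = -10: the polynomial evaluates to 0, so (s + 10) is a factor.
Dividing out leaves s^2 + 16s + 64 = 0.
Factoring the quadratic: (s + 8)^2 = 0.

s = -10, -8, -8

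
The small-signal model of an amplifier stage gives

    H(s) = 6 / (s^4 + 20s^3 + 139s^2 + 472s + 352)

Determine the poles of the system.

s = -4 ± 4j, -1, -11

The poles are the roots of the denominator s^4 + 20s^3 + 139s^2 + 472s + 352 = 0.
Trying s = -1: the polynomial evaluates to 0, so (s + 1) is a factor.
Dividing out leaves s^3 + 19s^2 + 120s + 352 = 0.
This factors further as (s^2 + 8s + 32)(s + 11) = 0.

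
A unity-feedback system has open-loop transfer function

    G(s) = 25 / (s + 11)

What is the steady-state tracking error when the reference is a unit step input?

e_ss = 0.3056

G(s) has no poles at the origin.
This is a Type 0 system. Kp = lim_{s→0} G(s) = 25/11.
e_ss = 1/(1 + Kp) = 1/(1 + 25/11) = 11/36 ≈ 0.3056.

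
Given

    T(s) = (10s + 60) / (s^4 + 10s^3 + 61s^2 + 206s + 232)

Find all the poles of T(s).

s = -2, -4, -2 + 5j, -2 - 5j

The poles are the roots of the denominator s^4 + 10s^3 + 61s^2 + 206s + 232 = 0.
Trying s = -2: the polynomial evaluates to 0, so (s + 2) is a factor.
Dividing out leaves s^3 + 8s^2 + 45s + 116 = 0.
This factors further as (s + 4)(s^2 + 4s + 29) = 0.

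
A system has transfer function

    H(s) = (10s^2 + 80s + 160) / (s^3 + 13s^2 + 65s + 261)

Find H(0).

Set s = 0: H(0) = (160) / (261) = 160/261.

H(0) = 160/261 ≈ 0.6130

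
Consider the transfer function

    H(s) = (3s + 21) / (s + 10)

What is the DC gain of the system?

Set s = 0: H(0) = (21) / (10) = 21/10.

H(0) = 21/10 ≈ 2.100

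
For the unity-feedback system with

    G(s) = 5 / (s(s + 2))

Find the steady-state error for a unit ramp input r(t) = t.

e_ss = 0.4000

G(s) has one pole at the origin.
This is a Type 1 system. Kv = lim_{s→0} s·G(s) = 5/2.
e_ss = 1/Kv = 1/(5/2) = 2/5 ≈ 0.4000.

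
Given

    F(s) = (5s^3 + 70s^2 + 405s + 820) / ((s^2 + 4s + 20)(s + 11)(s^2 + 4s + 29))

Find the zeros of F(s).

Set the numerator to zero: 5s^3 + 70s^2 + 405s + 820 = 0, i.e. 5·(s^3 + 14s^2 + 81s + 164) = 0.
Factoring: (s^2 + 10s + 41)(s + 4) = 0.

s = -5 ± 4j, -4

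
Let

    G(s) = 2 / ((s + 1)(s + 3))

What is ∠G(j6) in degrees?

At s = j6: numerator = 2, denominator = -33 + j24.
∠G = ∠num − ∠den = 0° − (143.97°) = -144.0°.

∠G(j6) ≈ -144.0°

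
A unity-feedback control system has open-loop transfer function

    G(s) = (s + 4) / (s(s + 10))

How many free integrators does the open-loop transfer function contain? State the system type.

Type 1

The denominator has 1 factor of s at the origin (free integrator), so this is a Type 1 system.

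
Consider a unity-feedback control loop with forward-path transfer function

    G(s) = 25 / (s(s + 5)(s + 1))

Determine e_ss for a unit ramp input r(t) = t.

e_ss = 0.2000

G(s) has one pole at the origin.
This is a Type 1 system. Kv = lim_{s→0} s·G(s) = 25/5 = 5.
e_ss = 1/Kv = 1/(5) = 1/5 ≈ 0.2000.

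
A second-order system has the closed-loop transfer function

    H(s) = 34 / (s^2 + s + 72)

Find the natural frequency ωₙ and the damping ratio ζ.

ωₙ ≈ 8.485 rad/s, ζ ≈ 0.05893

Compare the denominator to the standard form s^2 + 2ζωₙs + ωₙ².
ωₙ² = 72, so ωₙ = √72 ≈ 8.485 rad/s.
2ζωₙ = 1, so ζ = 1/(2·√72) ≈ 0.05893.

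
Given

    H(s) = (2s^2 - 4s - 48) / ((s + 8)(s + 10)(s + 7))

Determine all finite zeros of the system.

Set the numerator to zero: 2s^2 - 4s - 48 = 0, i.e. 2·(s^2 - 2s - 24) = 0.
Factoring: (s - 6)(s + 4) = 0.

s = 6, -4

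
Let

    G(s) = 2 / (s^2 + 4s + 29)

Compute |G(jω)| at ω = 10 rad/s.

Substitute s = j10: numerator = 2, denominator = -71 + j40.
|G(j10)| = |2| / |-71 + j40| = 2 / 81.492 ≈ 0.02454.

|G(j10)| ≈ 0.02454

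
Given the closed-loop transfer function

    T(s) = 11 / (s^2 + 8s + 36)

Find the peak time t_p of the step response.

Comparing s^2 + 8s + 36 to s^2 + 2ζωₙs + ωₙ²: ωₙ = 6 rad/s and ζ = 8/(2·6) ≈ 0.6667.
ζωₙ = 8/2 = 4, so ω_d = ωₙ√(1−ζ²) = √(ωₙ² − (ζωₙ)²) = √(36 − 4²) = √20 ≈ 4.472 rad/s.
t_p = π/ω_d = π/4.472 ≈ 0.7025 s.

t_p ≈ 0.7025 s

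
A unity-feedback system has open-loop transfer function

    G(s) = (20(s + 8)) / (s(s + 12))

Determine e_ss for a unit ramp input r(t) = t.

G(s) has one pole at the origin.
This is a Type 1 system. Kv = lim_{s→0} s·G(s) = 160/12 = 40/3.
e_ss = 1/Kv = 1/(40/3) = 3/40 ≈ 0.07500.

e_ss = 0.07500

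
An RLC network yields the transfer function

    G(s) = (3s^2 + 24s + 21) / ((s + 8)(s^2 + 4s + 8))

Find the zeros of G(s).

Set the numerator to zero: 3s^2 + 24s + 21 = 0, i.e. 3·(s^2 + 8s + 7) = 0.
Factoring: (s + 1)(s + 7) = 0.

s = -1, -7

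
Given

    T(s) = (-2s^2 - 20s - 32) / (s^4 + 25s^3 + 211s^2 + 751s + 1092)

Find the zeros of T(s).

s = -8, -2

Set the numerator to zero: -2s^2 - 20s - 32 = 0, i.e. -2·(s^2 + 10s + 16) = 0.
Factoring: (s + 8)(s + 2) = 0.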